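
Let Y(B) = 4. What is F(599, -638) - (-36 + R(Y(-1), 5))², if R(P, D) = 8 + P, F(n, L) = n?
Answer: 23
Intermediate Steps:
F(599, -638) - (-36 + R(Y(-1), 5))² = 599 - (-36 + (8 + 4))² = 599 - (-36 + 12)² = 599 - 1*(-24)² = 599 - 1*576 = 599 - 576 = 23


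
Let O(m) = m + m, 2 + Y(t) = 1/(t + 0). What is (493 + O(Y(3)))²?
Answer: 2157961/9 ≈ 2.3977e+5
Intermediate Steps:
Y(t) = -2 + 1/t (Y(t) = -2 + 1/(t + 0) = -2 + 1/t)
O(m) = 2*m
(493 + O(Y(3)))² = (493 + 2*(-2 + 1/3))² = (493 + 2*(-2 + ⅓))² = (493 + 2*(-5/3))² = (493 - 10/3)² = (1469/3)² = 2157961/9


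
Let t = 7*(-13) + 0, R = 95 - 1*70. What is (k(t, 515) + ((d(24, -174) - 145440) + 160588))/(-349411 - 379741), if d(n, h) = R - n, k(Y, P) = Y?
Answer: -7529/364576 ≈ -0.020651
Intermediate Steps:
R = 25 (R = 95 - 70 = 25)
t = -91 (t = -91 + 0 = -91)
d(n, h) = 25 - n
(k(t, 515) + ((d(24, -174) - 145440) + 160588))/(-349411 - 379741) = (-91 + (((25 - 1*24) - 145440) + 160588))/(-349411 - 379741) = (-91 + (((25 - 24) - 145440) + 160588))/(-729152) = (-91 + ((1 - 145440) + 160588))*(-1/729152) = (-91 + (-145439 + 160588))*(-1/729152) = (-91 + 15149)*(-1/729152) = 15058*(-1/729152) = -7529/364576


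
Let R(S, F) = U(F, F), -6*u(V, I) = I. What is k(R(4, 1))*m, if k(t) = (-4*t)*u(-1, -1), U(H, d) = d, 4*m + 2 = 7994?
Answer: -1332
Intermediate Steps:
m = 1998 (m = -1/2 + (1/4)*7994 = -1/2 + 3997/2 = 1998)
u(V, I) = -I/6
R(S, F) = F
k(t) = -2*t/3 (k(t) = (-4*t)*(-1/6*(-1)) = -4*t*(1/6) = -2*t/3)
k(R(4, 1))*m = -2/3*1*1998 = -2/3*1998 = -1332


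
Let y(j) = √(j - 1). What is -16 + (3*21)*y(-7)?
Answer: -16 + 126*I*√2 ≈ -16.0 + 178.19*I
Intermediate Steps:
y(j) = √(-1 + j)
-16 + (3*21)*y(-7) = -16 + (3*21)*√(-1 - 7) = -16 + 63*√(-8) = -16 + 63*(2*I*√2) = -16 + 126*I*√2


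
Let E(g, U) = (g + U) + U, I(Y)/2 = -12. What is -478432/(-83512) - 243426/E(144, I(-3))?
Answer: -422563805/167024 ≈ -2530.0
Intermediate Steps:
I(Y) = -24 (I(Y) = 2*(-12) = -24)
E(g, U) = g + 2*U (E(g, U) = (U + g) + U = g + 2*U)
-478432/(-83512) - 243426/E(144, I(-3)) = -478432/(-83512) - 243426/(144 + 2*(-24)) = -478432*(-1/83512) - 243426/(144 - 48) = 59804/10439 - 243426/96 = 59804/10439 - 243426*1/96 = 59804/10439 - 40571/16 = -422563805/167024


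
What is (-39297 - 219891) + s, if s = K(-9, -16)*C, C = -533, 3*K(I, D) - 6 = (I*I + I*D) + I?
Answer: -298630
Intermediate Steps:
K(I, D) = 2 + I/3 + I²/3 + D*I/3 (K(I, D) = 2 + ((I*I + I*D) + I)/3 = 2 + ((I² + D*I) + I)/3 = 2 + (I + I² + D*I)/3 = 2 + (I/3 + I²/3 + D*I/3) = 2 + I/3 + I²/3 + D*I/3)
s = -39442 (s = (2 + (⅓)*(-9) + (⅓)*(-9)² + (⅓)*(-16)*(-9))*(-533) = (2 - 3 + (⅓)*81 + 48)*(-533) = (2 - 3 + 27 + 48)*(-533) = 74*(-533) = -39442)
(-39297 - 219891) + s = (-39297 - 219891) - 39442 = -259188 - 39442 = -298630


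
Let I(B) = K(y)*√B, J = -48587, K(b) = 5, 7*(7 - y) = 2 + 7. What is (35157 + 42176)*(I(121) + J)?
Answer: -3753125156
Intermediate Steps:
y = 40/7 (y = 7 - (2 + 7)/7 = 7 - ⅐*9 = 7 - 9/7 = 40/7 ≈ 5.7143)
I(B) = 5*√B
(35157 + 42176)*(I(121) + J) = (35157 + 42176)*(5*√121 - 48587) = 77333*(5*11 - 48587) = 77333*(55 - 48587) = 77333*(-48532) = -3753125156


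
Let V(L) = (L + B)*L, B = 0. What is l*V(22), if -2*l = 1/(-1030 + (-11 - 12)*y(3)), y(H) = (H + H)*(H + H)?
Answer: 121/929 ≈ 0.13025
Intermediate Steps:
y(H) = 4*H² (y(H) = (2*H)*(2*H) = 4*H²)
V(L) = L² (V(L) = (L + 0)*L = L*L = L²)
l = 1/3716 (l = -1/(2*(-1030 + (-11 - 12)*(4*3²))) = -1/(2*(-1030 - 92*9)) = -1/(2*(-1030 - 23*36)) = -1/(2*(-1030 - 828)) = -½/(-1858) = -½*(-1/1858) = 1/3716 ≈ 0.00026911)
l*V(22) = (1/3716)*22² = (1/3716)*484 = 121/929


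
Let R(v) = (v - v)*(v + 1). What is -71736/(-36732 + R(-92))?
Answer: 5978/3061 ≈ 1.9530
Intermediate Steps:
R(v) = 0 (R(v) = 0*(1 + v) = 0)
-71736/(-36732 + R(-92)) = -71736/(-36732 + 0) = -71736/(-36732) = -71736*(-1/36732) = 5978/3061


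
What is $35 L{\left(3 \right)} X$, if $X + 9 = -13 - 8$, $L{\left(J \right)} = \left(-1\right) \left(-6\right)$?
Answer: $-6300$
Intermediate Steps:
$L{\left(J \right)} = 6$
$X = -30$ ($X = -9 - 21 = -30$)
$35 L{\left(3 \right)} X = 35 \cdot 6 \left(-30\right) = 210 \left(-30\right) = -6300$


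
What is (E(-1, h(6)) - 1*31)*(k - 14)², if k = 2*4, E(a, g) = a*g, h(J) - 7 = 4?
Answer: -1512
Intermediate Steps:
h(J) = 11 (h(J) = 7 + 4 = 11)
k = 8
(E(-1, h(6)) - 1*31)*(k - 14)² = (-1*11 - 1*31)*(8 - 14)² = (-11 - 31)*(-6)² = -42*36 = -1512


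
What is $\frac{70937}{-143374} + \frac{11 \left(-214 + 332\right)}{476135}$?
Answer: $- \frac{277599083}{564176690} \approx -0.49204$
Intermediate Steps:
$\frac{70937}{-143374} + \frac{11 \left(-214 + 332\right)}{476135} = 70937 \left(- \frac{1}{143374}\right) + 11 \cdot 118 \cdot \frac{1}{476135} = - \frac{70937}{143374} + 1298 \cdot \frac{1}{476135} = - \frac{70937}{143374} + \frac{118}{43285} = - \frac{277599083}{564176690}$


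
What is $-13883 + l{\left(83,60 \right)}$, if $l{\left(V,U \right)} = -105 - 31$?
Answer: $-14019$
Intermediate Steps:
$l{\left(V,U \right)} = -136$ ($l{\left(V,U \right)} = -105 - 31 = -136$)
$-13883 + l{\left(83,60 \right)} = -13883 - 136 = -14019$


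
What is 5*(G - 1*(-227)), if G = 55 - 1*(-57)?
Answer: 1695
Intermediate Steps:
G = 112 (G = 55 + 57 = 112)
5*(G - 1*(-227)) = 5*(112 - 1*(-227)) = 5*(112 + 227) = 5*339 = 1695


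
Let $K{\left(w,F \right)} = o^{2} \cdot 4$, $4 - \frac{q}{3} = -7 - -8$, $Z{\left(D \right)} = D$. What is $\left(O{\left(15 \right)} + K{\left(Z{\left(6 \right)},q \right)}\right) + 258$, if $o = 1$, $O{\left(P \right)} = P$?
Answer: $277$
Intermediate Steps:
$q = 9$ ($q = 12 - 3 \left(-7 - -8\right) = 12 - 3 \left(-7 + 8\right) = 12 - 3 = 9$)
$K{\left(w,F \right)} = 4$ ($K{\left(w,F \right)} = 1^{2} \cdot 4 = 1 \cdot 4 = 4$)
$\left(O{\left(15 \right)} + K{\left(Z{\left(6 \right)},q \right)}\right) + 258 = \left(15 + 4\right) + 258 = 19 + 258 = 277$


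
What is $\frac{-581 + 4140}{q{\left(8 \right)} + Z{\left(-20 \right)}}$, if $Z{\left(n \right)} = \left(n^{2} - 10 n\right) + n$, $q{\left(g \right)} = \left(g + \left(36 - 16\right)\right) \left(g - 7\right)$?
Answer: $\frac{3559}{608} \approx 5.8536$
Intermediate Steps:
$q{\left(g \right)} = \left(-7 + g\right) \left(20 + g\right)$ ($q{\left(g \right)} = \left(g + 20\right) \left(-7 + g\right) = \left(20 + g\right) \left(-7 + g\right) = \left(-7 + g\right) \left(20 + g\right)$)
$Z{\left(n \right)} = n^{2} - 9 n$
$\frac{-581 + 4140}{q{\left(8 \right)} + Z{\left(-20 \right)}} = \frac{-581 + 4140}{\left(-140 + 8^{2} + 13 \cdot 8\right) - 20 \left(-9 - 20\right)} = \frac{3559}{\left(-140 + 64 + 104\right) - -580} = \frac{3559}{28 + 580} = \frac{3559}{608}$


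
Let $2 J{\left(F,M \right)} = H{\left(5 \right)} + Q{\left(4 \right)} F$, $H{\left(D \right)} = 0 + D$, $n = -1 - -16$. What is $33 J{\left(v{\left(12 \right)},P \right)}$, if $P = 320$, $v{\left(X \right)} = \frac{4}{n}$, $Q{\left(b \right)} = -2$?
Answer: $\frac{737}{10} \approx 73.7$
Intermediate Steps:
$n = 15$ ($n = -1 + 16 = 15$)
$v{\left(X \right)} = \frac{4}{15}$
$H{\left(D \right)} = D$
$J{\left(F,M \right)} = \frac{5}{2} - F$ ($J{\left(F,M \right)} = \frac{5 - 2 F}{2} = \frac{5}{2} - F$)
$33 J{\left(v{\left(12 \right)},P \right)} = 33 \left(\frac{5}{2} - \frac{4}{15}\right) = 33 \cdot \frac{67}{30} = \frac{737}{10}$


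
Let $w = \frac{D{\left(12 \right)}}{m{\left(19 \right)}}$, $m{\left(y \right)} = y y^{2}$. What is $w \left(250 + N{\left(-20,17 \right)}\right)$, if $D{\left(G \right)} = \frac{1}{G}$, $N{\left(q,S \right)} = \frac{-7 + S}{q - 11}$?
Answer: $\frac{645}{212629} \approx 0.0030335$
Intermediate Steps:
$m{\left(y \right)} = y^{3}$
$N{\left(q,S \right)} = \frac{-7 + S}{-11 + q}$
$w = \frac{1}{82308}$ ($w = \frac{1}{12 \cdot 19^{3}} = \frac{1}{12 \cdot 6859} = \frac{1}{12} \cdot \frac{1}{6859} = \frac{1}{82308} \approx 1.2149 \cdot 10^{-5}$)
$w \left(250 + N{\left(-20,17 \right)}\right) = \frac{250 + \frac{-7 + 17}{-11 - 20}}{82308} = \frac{250 + \frac{1}{-31} \cdot 10}{82308} = \frac{250 - \frac{10}{31}}{82308} = \frac{1}{82308} \cdot \frac{7740}{31} = \frac{645}{212629}$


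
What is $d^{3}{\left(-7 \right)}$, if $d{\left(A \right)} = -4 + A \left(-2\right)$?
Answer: $1000$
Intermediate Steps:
$d{\left(A \right)} = -4 - 2 A$
$d^{3}{\left(-7 \right)} = \left(-4 - -14\right)^{3} = \left(-4 + 14\right)^{3} = 10^{3} = 1000$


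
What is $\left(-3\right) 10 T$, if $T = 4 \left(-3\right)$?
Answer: $360$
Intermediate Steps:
$T = -12$
$\left(-3\right) 10 T = \left(-3\right) 10 \left(-12\right) = \left(-30\right) \left(-12\right) = 360$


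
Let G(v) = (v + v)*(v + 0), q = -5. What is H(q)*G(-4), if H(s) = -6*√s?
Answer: -192*I*√5 ≈ -429.33*I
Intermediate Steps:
G(v) = 2*v² (G(v) = (2*v)*v = 2*v²)
H(q)*G(-4) = (-6*I*√5)*(2*(-4)²) = (-6*I*√5)*(2*16) = -6*I*√5*32 = -192*I*√5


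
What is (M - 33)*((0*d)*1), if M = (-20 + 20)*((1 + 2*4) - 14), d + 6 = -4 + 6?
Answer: 0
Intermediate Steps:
d = -4 (d = -6 + (-4 + 6) = -6 + 2 = -4)
M = 0 (M = 0*((1 + 8) - 14) = 0*(9 - 14) = 0*(-5) = 0)
(M - 33)*((0*d)*1) = (0 - 33)*((0*(-4))*1) = -0 = -33*0 = 0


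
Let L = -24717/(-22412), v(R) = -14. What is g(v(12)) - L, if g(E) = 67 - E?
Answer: 1790655/22412 ≈ 79.897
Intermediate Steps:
L = 24717/22412 (L = -24717*(-1/22412) = 24717/22412 ≈ 1.1028)
g(v(12)) - L = (67 - 1*(-14)) - 1*24717/22412 = (67 + 14) - 24717/22412 = 81 - 24717/22412 = 1790655/22412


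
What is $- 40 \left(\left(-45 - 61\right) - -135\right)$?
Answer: $-1160$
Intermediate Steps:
$- 40 \left(\left(-45 - 61\right) - -135\right) = - 40 \left(\left(-45 - 61\right) + 135\right) = - 40 \left(-106 + 135\right) = \left(-40\right) 29 = -1160$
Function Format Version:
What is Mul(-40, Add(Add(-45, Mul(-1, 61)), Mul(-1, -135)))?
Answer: -1160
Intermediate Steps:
Mul(-40, Add(Add(-45, Mul(-1, 61)), Mul(-1, -135))) = Mul(-40, Add(Add(-45, -61), 135)) = Mul(-40, Add(-106, 135)) = Mul(-40, 29) = -1160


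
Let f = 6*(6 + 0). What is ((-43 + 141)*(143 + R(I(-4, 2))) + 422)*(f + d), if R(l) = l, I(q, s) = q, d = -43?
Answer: -98308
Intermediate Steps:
f = 36 (f = 6*6 = 36)
((-43 + 141)*(143 + R(I(-4, 2))) + 422)*(f + d) = ((-43 + 141)*(143 - 4) + 422)*(36 - 43) = (98*139 + 422)*(-7) = (13622 + 422)*(-7) = 14044*(-7) = -98308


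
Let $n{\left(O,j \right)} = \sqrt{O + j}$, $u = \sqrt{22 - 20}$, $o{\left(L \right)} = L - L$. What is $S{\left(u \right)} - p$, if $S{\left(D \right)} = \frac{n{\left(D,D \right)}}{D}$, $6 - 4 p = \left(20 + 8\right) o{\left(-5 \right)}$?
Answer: $- \frac{3}{2} + \sqrt[4]{2} \approx -0.31079$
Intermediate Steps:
$o{\left(L \right)} = 0$
$u = \sqrt{2} \approx 1.4142$
$p = \frac{3}{2}$ ($p = \frac{3}{2} - \frac{\left(20 + 8\right) 0}{4} = \frac{3}{2} - \frac{28 \cdot 0}{4} = \frac{3}{2} - 0 = \frac{3}{2} + 0 = \frac{3}{2} \approx 1.5$)
$S{\left(D \right)} = \frac{\sqrt{2}}{\sqrt{D}}$ ($S{\left(D \right)} = \frac{\sqrt{D + D}}{D} = \frac{\sqrt{2 D}}{D} = \frac{\sqrt{2} \sqrt{D}}{D} = \frac{\sqrt{2}}{\sqrt{D}}$)
$S{\left(u \right)} - p = \frac{\sqrt{2}}{\sqrt[4]{2}} - \frac{3}{2} = \sqrt{2} \frac{2^{\frac{3}{4}}}{2} - \frac{3}{2} = \sqrt[4]{2} - \frac{3}{2} = - \frac{3}{2} + \sqrt[4]{2}$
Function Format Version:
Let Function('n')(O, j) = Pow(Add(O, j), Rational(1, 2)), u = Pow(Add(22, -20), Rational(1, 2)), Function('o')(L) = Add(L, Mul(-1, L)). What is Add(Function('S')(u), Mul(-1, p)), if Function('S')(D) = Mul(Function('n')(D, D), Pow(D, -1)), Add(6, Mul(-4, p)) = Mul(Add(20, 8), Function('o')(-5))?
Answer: Add(Rational(-3, 2), Pow(2, Rational(1, 4))) ≈ -0.31079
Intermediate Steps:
Function('o')(L) = 0
u = Pow(2, Rational(1, 2)) ≈ 1.4142
p = Rational(3, 2) (p = Add(Rational(3, 2), Mul(Rational(-1, 4), Mul(Add(20, 8), 0))) = Add(Rational(3, 2), Mul(Rational(-1, 4), Mul(28, 0))) = Add(Rational(3, 2), Mul(Rational(-1, 4), 0)) = Add(Rational(3, 2), 0) = Rational(3, 2) ≈ 1.5000)
Function('S')(D) = Mul(Pow(2, Rational(1, 2)), Pow(D, Rational(-1, 2))) (Function('S')(D) = Mul(Pow(Add(D, D), Rational(1, 2)), Pow(D, -1)) = Mul(Pow(Mul(2, D), Rational(1, 2)), Pow(D, -1)) = Mul(Mul(Pow(2, Rational(1, 2)), Pow(D, Rational(1, 2))), Pow(D, -1)) = Mul(Pow(2, Rational(1, 2)), Pow(D, Rational(-1, 2))))
Add(Function('S')(u), Mul(-1, p)) = Add(Mul(Pow(2, Rational(1, 2)), Pow(Pow(2, Rational(1, 2)), Rational(-1, 2))), Mul(-1, Rational(3, 2))) = Add(Mul(Pow(2, Rational(1, 2)), Mul(Rational(1, 2), Pow(2, Rational(3, 4)))), Rational(-3, 2)) = Add(Pow(2, Rational(1, 4)), Rational(-3, 2)) = Add(Rational(-3, 2), Pow(2, Rational(1, 4)))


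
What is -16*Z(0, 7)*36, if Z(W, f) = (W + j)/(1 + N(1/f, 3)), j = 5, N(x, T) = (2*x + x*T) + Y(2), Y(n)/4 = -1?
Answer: 1260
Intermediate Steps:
Y(n) = -4 (Y(n) = 4*(-1) = -4)
N(x, T) = -4 + 2*x + T*x (N(x, T) = (2*x + x*T) - 4 = (2*x + T*x) - 4 = -4 + 2*x + T*x)
Z(W, f) = (5 + W)/(-3 + 5/f) (Z(W, f) = (W + 5)/(1 + (-4 + 2/f + 3/f)) = (5 + W)/(1 + (-4 + 5/f)) = (5 + W)/(-3 + 5/f))
-16*Z(0, 7)*36 = -112*(5 + 0)/(5 - 3*7)*36 = -112*5/(5 - 21)*36 = -112*5/(-16)*36 = -112*(-1)*5/16*36 = -16*(-35/16)*36 = 35*36 = 1260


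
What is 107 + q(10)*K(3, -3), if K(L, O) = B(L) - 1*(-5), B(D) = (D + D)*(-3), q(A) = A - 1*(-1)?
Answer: -36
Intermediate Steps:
q(A) = 1 + A (q(A) = A + 1 = 1 + A)
B(D) = -6*D (B(D) = (2*D)*(-3) = -6*D)
K(L, O) = 5 - 6*L (K(L, O) = -6*L - 1*(-5) = -6*L + 5 = 5 - 6*L)
107 + q(10)*K(3, -3) = 107 + (1 + 10)*(5 - 6*3) = 107 + 11*(5 - 18) = 107 + 11*(-13) = 107 - 143 = -36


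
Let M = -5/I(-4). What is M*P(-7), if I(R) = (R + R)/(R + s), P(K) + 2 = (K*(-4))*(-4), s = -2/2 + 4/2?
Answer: 855/4 ≈ 213.75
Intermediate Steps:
s = 1 (s = -2*½ + 4*(½) = -1 + 2 = 1)
P(K) = -2 + 16*K (P(K) = -2 + (K*(-4))*(-4) = -2 - 4*K*(-4) = -2 + 16*K)
I(R) = 2*R/(1 + R) (I(R) = (R + R)/(R + 1) = (2*R)/(1 + R) = 2*R/(1 + R))
M = -15/8 (M = -5/(2*(-4)/(1 - 4)) = -5/(2*(-4)/(-3)) = -5/(2*(-4)*(-⅓)) = -5/8/3 = -5*3/8 = -15/8 ≈ -1.8750)
M*P(-7) = -15*(-2 + 16*(-7))/8 = -15*(-2 - 112)/8 = -15/8*(-114) = 855/4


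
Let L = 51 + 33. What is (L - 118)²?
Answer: 1156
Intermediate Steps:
L = 84
(L - 118)² = (84 - 118)² = (-34)² = 1156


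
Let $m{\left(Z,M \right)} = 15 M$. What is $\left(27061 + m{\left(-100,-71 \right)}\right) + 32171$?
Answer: $58167$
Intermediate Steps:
$\left(27061 + m{\left(-100,-71 \right)}\right) + 32171 = \left(27061 + 15 \left(-71\right)\right) + 32171 = \left(27061 - 1065\right) + 32171 = 25996 + 32171 = 58167$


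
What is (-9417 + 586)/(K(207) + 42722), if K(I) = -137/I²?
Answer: -378399519/1830594841 ≈ -0.20671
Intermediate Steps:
K(I) = -137/I²
(-9417 + 586)/(K(207) + 42722) = (-9417 + 586)/(-137/207² + 42722) = -8831/(-137*1/42849 + 42722) = -8831/(-137/42849 + 42722) = -8831/1830594841/42849 = -8831*42849/1830594841 = -378399519/1830594841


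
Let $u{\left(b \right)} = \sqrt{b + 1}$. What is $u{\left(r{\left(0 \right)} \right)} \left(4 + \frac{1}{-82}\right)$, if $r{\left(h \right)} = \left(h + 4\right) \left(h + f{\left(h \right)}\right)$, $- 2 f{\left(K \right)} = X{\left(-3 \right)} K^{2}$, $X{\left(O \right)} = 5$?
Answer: $\frac{327}{82} \approx 3.9878$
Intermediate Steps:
$f{\left(K \right)} = - \frac{5 K^{2}}{2}$
$r{\left(h \right)} = \left(4 + h\right) \left(h - \frac{5 h^{2}}{2}\right)$ ($r{\left(h \right)} = \left(h + 4\right) \left(h - \frac{5 h^{2}}{2}\right) = \left(4 + h\right) \left(h - \frac{5 h^{2}}{2}\right)$)
$u{\left(b \right)} = \sqrt{1 + b}$
$u{\left(r{\left(0 \right)} \right)} \left(4 + \frac{1}{-82}\right) = \sqrt{1 + \frac{1}{2} \cdot 0 \left(8 - 0 - 5 \cdot 0^{2}\right)} \left(4 + \frac{1}{-82}\right) = \sqrt{1 + \frac{1}{2} \cdot 0 \left(8 + 0 - 0\right)} \left(4 - \frac{1}{82}\right) = \sqrt{1 + \frac{1}{2} \cdot 0 \left(8 + 0 + 0\right)} \frac{327}{82} = \sqrt{1 + \frac{1}{2} \cdot 0 \cdot 8} \cdot \frac{327}{82} = \sqrt{1 + 0} \cdot \frac{327}{82} = \sqrt{1} \cdot \frac{327}{82} = 1 \cdot \frac{327}{82} = \frac{327}{82}$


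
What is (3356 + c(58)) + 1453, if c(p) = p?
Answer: 4867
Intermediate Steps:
(3356 + c(58)) + 1453 = (3356 + 58) + 1453 = 3414 + 1453 = 4867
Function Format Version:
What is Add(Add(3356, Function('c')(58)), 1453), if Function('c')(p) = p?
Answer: 4867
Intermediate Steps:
Add(Add(3356, Function('c')(58)), 1453) = Add(Add(3356, 58), 1453) = Add(3414, 1453) = 4867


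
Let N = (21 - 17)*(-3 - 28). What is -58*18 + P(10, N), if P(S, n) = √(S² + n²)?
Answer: -1044 + 2*√3869 ≈ -919.60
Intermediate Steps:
N = -124 (N = 4*(-31) = -124)
-58*18 + P(10, N) = -58*18 + √(10² + (-124)²) = -1044 + √(100 + 15376) = -1044 + √15476 = -1044 + 2*√3869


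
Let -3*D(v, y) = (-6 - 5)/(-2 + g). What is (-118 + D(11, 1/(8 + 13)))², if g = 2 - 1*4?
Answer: 2036329/144 ≈ 14141.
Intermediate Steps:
g = -2 (g = 2 - 4 = -2)
D(v, y) = -11/12 (D(v, y) = -(-6 - 5)/(3*(-2 - 2)) = -(-11)/(3*(-4)) = -(-11)*(-1)/(3*4) = -⅓*11/4 = -11/12)
(-118 + D(11, 1/(8 + 13)))² = (-118 - 11/12)² = (-1427/12)² = 2036329/144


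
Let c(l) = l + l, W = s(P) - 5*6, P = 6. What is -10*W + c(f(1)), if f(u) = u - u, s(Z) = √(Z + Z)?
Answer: 300 - 20*√3 ≈ 265.36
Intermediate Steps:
s(Z) = √2*√Z (s(Z) = √(2*Z) = √2*√Z)
W = -30 + 2*√3 (W = √2*√6 - 5*6 = 2*√3 - 30 = -30 + 2*√3 ≈ -26.536)
f(u) = 0
c(l) = 2*l
-10*W + c(f(1)) = -10*(-30 + 2*√3) + 2*0 = (300 - 20*√3) + 0 = 300 - 20*√3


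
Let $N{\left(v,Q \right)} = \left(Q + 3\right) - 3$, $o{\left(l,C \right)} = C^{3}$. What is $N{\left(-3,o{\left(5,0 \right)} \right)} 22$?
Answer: $0$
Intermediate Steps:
$N{\left(v,Q \right)} = Q$ ($N{\left(v,Q \right)} = \left(3 + Q\right) - 3 = Q$)
$N{\left(-3,o{\left(5,0 \right)} \right)} 22 = 0^{3} \cdot 22 = 0 \cdot 22 = 0$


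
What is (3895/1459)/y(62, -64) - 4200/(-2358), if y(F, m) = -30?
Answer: 1940551/1146774 ≈ 1.6922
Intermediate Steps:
(3895/1459)/y(62, -64) - 4200/(-2358) = (3895/1459)/(-30) - 4200/(-2358) = (3895*(1/1459))*(-1/30) - 4200*(-1/2358) = (3895/1459)*(-1/30) + 700/393 = -779/8754 + 700/393 = 1940551/1146774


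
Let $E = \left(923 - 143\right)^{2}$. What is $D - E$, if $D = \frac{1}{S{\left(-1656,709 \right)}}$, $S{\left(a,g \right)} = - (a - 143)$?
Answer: $- \frac{1094511599}{1799} \approx -6.084 \cdot 10^{5}$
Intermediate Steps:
$S{\left(a,g \right)} = 143 - a$ ($S{\left(a,g \right)} = - (-143 + a) = 143 - a$)
$D = \frac{1}{1799}$ ($D = \frac{1}{143 - -1656} = \frac{1}{143 + 1656} = \frac{1}{1799} \approx 0.00055586$)
$E = 608400$ ($E = 780^{2} = 608400$)
$D - E = \frac{1}{1799} - 608400 = - \frac{1094511599}{1799}$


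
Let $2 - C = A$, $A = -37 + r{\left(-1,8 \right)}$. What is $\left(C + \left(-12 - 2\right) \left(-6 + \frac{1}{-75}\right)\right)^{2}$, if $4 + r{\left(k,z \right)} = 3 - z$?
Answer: $\frac{98287396}{5625} \approx 17473.0$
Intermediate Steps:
$r{\left(k,z \right)} = -1 - z$ ($r{\left(k,z \right)} = -4 - \left(-3 + z\right) = -1 - z$)
$A = -46$ ($A = -37 - 9 = -46$)
$C = 48$ ($C = 2 - -46 = 2 + 46 = 48$)
$\left(C + \left(-12 - 2\right) \left(-6 + \frac{1}{-75}\right)\right)^{2} = \left(48 + \left(-12 - 2\right) \left(-6 + \frac{1}{-75}\right)\right)^{2} = \left(48 - 14 \left(-6 - \frac{1}{75}\right)\right)^{2} = \left(48 - - \frac{6314}{75}\right)^{2} = \left(48 + \frac{6314}{75}\right)^{2} = \left(\frac{9914}{75}\right)^{2} = \frac{98287396}{5625}$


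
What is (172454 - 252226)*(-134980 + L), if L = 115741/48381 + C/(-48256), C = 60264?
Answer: 785583598414610303/72958548 ≈ 1.0768e+10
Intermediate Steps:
L = 333695639/291834192 (L = 115741/48381 + 60264/(-48256) = 115741*(1/48381) + 60264*(-1/48256) = 115741/48381 - 7533/6032 = 333695639/291834192 ≈ 1.1434)
(172454 - 252226)*(-134980 + L) = (172454 - 252226)*(-134980 + 333695639/291834192) = -79772*(-39391445540521/291834192) = 785583598414610303/72958548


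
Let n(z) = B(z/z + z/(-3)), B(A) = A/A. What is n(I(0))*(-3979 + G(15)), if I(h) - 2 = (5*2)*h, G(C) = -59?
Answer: -4038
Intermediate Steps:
I(h) = 2 + 10*h (I(h) = 2 + (5*2)*h = 2 + 10*h)
B(A) = 1
n(z) = 1
n(I(0))*(-3979 + G(15)) = 1*(-3979 - 59) = 1*(-4038) = -4038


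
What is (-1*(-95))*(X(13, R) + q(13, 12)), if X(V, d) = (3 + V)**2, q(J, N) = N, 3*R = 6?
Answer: 25460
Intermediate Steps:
R = 2 (R = (1/3)*6 = 2)
(-1*(-95))*(X(13, R) + q(13, 12)) = (-1*(-95))*((3 + 13)**2 + 12) = 95*(16**2 + 12) = 95*(256 + 12) = 95*268 = 25460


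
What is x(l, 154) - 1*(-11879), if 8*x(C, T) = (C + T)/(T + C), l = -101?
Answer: 95033/8 ≈ 11879.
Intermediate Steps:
x(C, T) = ⅛ (x(C, T) = ((C + T)/(T + C))/8 = ((C + T)/(C + T))/8 = (⅛)*1 = ⅛)
x(l, 154) - 1*(-11879) = ⅛ - 1*(-11879) = ⅛ + 11879 = 95033/8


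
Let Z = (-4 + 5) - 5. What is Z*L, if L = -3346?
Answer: 13384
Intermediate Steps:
Z = -4 (Z = 1 - 5 = -4)
Z*L = -4*(-3346) = 13384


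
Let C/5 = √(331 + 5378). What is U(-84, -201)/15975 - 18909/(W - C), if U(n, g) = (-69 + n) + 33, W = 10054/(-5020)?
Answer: -23753725162238/87054697671465 + 54149359500*√5709/81741500161 ≈ 49.780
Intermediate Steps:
W = -5027/2510 (W = 10054*(-1/5020) = -5027/2510 ≈ -2.0028)
C = 5*√5709 (C = 5*√(331 + 5378) = 5*√5709 ≈ 377.79)
U(n, g) = -36 + n
U(-84, -201)/15975 - 18909/(W - C) = (-36 - 84)/15975 - 18909/(-5027/2510 - 5*√5709) = -120*1/15975 - 18909/(-5027/2510 - 5*√5709) = -8/1065 - 18909/(-5027/2510 - 5*√5709)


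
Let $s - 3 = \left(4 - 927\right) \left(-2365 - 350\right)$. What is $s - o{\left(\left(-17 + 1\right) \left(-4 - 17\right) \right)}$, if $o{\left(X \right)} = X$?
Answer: $2505612$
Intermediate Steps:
$s = 2505948$ ($s = 3 + \left(4 - 927\right) \left(-2365 - 350\right) = 3 - -2505945 = 3 + 2505945 = 2505948$)
$s - o{\left(\left(-17 + 1\right) \left(-4 - 17\right) \right)} = 2505948 - \left(-17 + 1\right) \left(-4 - 17\right) = 2505948 - \left(-16\right) \left(-21\right) = 2505948 - 336 = 2505612$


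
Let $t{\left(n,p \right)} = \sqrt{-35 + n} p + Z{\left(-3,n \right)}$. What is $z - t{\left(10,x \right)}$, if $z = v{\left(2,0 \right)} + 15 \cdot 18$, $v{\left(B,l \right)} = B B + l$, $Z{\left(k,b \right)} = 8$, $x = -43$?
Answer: $266 + 215 i \approx 266.0 + 215.0 i$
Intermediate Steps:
$v{\left(B,l \right)} = l + B^{2}$ ($v{\left(B,l \right)} = B^{2} + l = l + B^{2}$)
$t{\left(n,p \right)} = 8 + p \sqrt{-35 + n}$ ($t{\left(n,p \right)} = \sqrt{-35 + n} p + 8 = p \sqrt{-35 + n} + 8 = 8 + p \sqrt{-35 + n}$)
$z = 274$ ($z = \left(0 + 2^{2}\right) + 15 \cdot 18 = \left(0 + 4\right) + 270 = 4 + 270 = 274$)
$z - t{\left(10,x \right)} = 274 - \left(8 - 43 \sqrt{-35 + 10}\right) = 274 - \left(8 - 43 \sqrt{-25}\right) = 274 - \left(8 - 43 \cdot 5 i\right) = 274 - \left(8 - 215 i\right) = 266 + 215 i$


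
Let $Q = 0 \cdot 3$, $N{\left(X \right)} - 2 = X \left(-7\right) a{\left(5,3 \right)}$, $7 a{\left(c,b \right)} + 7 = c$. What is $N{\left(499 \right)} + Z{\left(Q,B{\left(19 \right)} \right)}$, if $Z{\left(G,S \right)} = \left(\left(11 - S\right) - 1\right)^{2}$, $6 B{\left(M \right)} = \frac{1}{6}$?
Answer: $\frac{1424881}{1296} \approx 1099.4$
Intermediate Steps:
$a{\left(c,b \right)} = -1 + \frac{c}{7}$
$N{\left(X \right)} = 2 + 2 X$ ($N{\left(X \right)} = 2 + X \left(-7\right) \left(-1 + \frac{1}{7} \cdot 5\right) = 2 + - 7 X \left(-1 + \frac{5}{7}\right) = 2 + - 7 X \left(- \frac{2}{7}\right) = 2 + 2 X$)
$Q = 0$
$B{\left(M \right)} = \frac{1}{36}$ ($B{\left(M \right)} = \frac{1}{6 \cdot 6} = \frac{1}{6} \cdot \frac{1}{6} = \frac{1}{36}$)
$Z{\left(G,S \right)} = \left(10 - S\right)^{2}$
$N{\left(499 \right)} + Z{\left(Q,B{\left(19 \right)} \right)} = \left(2 + 2 \cdot 499\right) + \left(-10 + \frac{1}{36}\right)^{2} = \left(2 + 998\right) + \left(- \frac{359}{36}\right)^{2} = 1000 + \frac{128881}{1296} = \frac{1424881}{1296}$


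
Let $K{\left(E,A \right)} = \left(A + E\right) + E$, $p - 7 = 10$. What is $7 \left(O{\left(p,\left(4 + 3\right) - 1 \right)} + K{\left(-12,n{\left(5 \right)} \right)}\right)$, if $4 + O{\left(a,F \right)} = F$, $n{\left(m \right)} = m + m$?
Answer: $-84$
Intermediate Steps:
$p = 17$ ($p = 7 + 10 = 17$)
$n{\left(m \right)} = 2 m$
$K{\left(E,A \right)} = A + 2 E$
$O{\left(a,F \right)} = -4 + F$
$7 \left(O{\left(p,\left(4 + 3\right) - 1 \right)} + K{\left(-12,n{\left(5 \right)} \right)}\right) = 7 \left(\left(-4 + \left(\left(4 + 3\right) - 1\right)\right) + \left(2 \cdot 5 + 2 \left(-12\right)\right)\right) = 7 \left(\left(-4 + \left(7 - 1\right)\right) + \left(10 - 24\right)\right) = 7 \left(\left(-4 + 6\right) - 14\right) = 7 \left(2 - 14\right) = 7 \left(-12\right) = -84$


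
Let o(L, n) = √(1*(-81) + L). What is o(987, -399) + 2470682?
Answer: 2470682 + √906 ≈ 2.4707e+6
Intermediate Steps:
o(L, n) = √(-81 + L)
o(987, -399) + 2470682 = √(-81 + 987) + 2470682 = √906 + 2470682 = 2470682 + √906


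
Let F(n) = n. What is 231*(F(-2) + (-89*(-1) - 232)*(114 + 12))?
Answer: -4162620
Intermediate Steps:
231*(F(-2) + (-89*(-1) - 232)*(114 + 12)) = 231*(-2 + (-89*(-1) - 232)*(114 + 12)) = 231*(-2 + (89 - 232)*126) = 231*(-2 - 143*126) = 231*(-2 - 18018) = 231*(-18020) = -4162620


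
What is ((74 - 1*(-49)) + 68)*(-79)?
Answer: -15089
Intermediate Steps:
((74 - 1*(-49)) + 68)*(-79) = ((74 + 49) + 68)*(-79) = (123 + 68)*(-79) = 191*(-79) = -15089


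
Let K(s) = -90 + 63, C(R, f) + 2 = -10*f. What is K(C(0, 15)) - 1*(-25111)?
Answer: 25084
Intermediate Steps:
C(R, f) = -2 - 10*f
K(s) = -27
K(C(0, 15)) - 1*(-25111) = -27 - 1*(-25111) = -27 + 25111 = 25084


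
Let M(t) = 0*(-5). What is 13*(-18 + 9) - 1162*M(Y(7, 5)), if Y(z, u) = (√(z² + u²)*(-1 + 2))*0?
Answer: -117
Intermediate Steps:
Y(z, u) = 0 (Y(z, u) = (√(u² + z²)*1)*0 = √(u² + z²)*0 = 0)
M(t) = 0
13*(-18 + 9) - 1162*M(Y(7, 5)) = 13*(-18 + 9) - 1162*0 = 13*(-9) + 0 = -117 + 0 = -117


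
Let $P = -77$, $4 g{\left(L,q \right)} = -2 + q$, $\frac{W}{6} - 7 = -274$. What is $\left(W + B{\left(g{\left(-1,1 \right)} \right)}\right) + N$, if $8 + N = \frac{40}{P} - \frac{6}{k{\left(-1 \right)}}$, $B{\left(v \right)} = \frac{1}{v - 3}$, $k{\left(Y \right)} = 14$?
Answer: $- \frac{1612867}{1001} \approx -1611.3$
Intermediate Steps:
$W = -1602$ ($W = 42 + 6 \left(-274\right) = 42 - 1644 = -1602$)
$g{\left(L,q \right)} = - \frac{1}{2} + \frac{q}{4}$ ($g{\left(L,q \right)} = \frac{-2 + q}{4} = - \frac{1}{2} + \frac{q}{4}$)
$B{\left(v \right)} = \frac{1}{-3 + v}$
$N = - \frac{689}{77}$ ($N = -8 + \left(\frac{40}{-77} - \frac{6}{14}\right) = -8 + \left(40 \left(- \frac{1}{77}\right) - \frac{3}{7}\right) = -8 - \frac{73}{77} = - \frac{689}{77} \approx -8.9481$)
$\left(W + B{\left(g{\left(-1,1 \right)} \right)}\right) + N = \left(-1602 + \frac{1}{-3 + \left(- \frac{1}{2} + \frac{1}{4} \cdot 1\right)}\right) - \frac{689}{77} = \left(-1602 + \frac{1}{-3 + \left(- \frac{1}{2} + \frac{1}{4}\right)}\right) - \frac{689}{77} = \left(-1602 + \frac{1}{-3 - \frac{1}{4}}\right) - \frac{689}{77} = \left(-1602 + \frac{1}{- \frac{13}{4}}\right) - \frac{689}{77} = \left(-1602 - \frac{4}{13}\right) - \frac{689}{77} = - \frac{20830}{13} - \frac{689}{77} = - \frac{1612867}{1001}$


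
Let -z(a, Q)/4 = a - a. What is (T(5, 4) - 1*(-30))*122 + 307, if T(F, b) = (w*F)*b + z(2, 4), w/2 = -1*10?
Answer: -44833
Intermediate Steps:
z(a, Q) = 0 (z(a, Q) = -4*(a - a) = -4*0 = 0)
w = -20 (w = 2*(-1*10) = 2*(-10) = -20)
T(F, b) = -20*F*b (T(F, b) = (-20*F)*b + 0 = -20*F*b + 0 = -20*F*b)
(T(5, 4) - 1*(-30))*122 + 307 = (-20*5*4 - 1*(-30))*122 + 307 = (-400 + 30)*122 + 307 = -370*122 + 307 = -45140 + 307 = -44833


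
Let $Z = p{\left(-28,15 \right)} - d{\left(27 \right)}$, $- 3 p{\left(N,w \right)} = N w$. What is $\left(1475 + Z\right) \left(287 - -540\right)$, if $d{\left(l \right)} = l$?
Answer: $1313276$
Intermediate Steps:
$p{\left(N,w \right)} = - \frac{N w}{3}$
$Z = 113$ ($Z = \left(- \frac{1}{3}\right) \left(-28\right) 15 - 27 = 140 - 27 = 113$)
$\left(1475 + Z\right) \left(287 - -540\right) = \left(1475 + 113\right) \left(287 - -540\right) = 1588 \left(287 + 540\right) = 1588 \cdot 827 = 1313276$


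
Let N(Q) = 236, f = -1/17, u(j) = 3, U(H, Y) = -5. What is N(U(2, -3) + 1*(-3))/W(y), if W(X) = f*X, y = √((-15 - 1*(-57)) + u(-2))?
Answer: -4012*√5/15 ≈ -598.07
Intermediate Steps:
f = -1/17 (f = -1*1/17 = -1/17 ≈ -0.058824)
y = 3*√5 (y = √((-15 - 1*(-57)) + 3) = √((-15 + 57) + 3) = √(42 + 3) = √45 = 3*√5 ≈ 6.7082)
W(X) = -X/17
N(U(2, -3) + 1*(-3))/W(y) = 236/((-3*√5/17)) = 236*(-17*√5/15) = -4012*√5/15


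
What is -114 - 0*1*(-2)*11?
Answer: -114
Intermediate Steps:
-114 - 0*1*(-2)*11 = -114 - 0*(-2)*11 = -114 - 1*0*11 = -114 + 0*11 = -114 + 0 = -114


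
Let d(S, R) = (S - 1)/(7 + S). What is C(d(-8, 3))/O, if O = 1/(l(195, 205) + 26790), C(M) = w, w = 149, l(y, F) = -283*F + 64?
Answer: -4642989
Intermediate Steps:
d(S, R) = (-1 + S)/(7 + S)
l(y, F) = 64 - 283*F
C(M) = 149
O = -1/31161 (O = 1/((64 - 283*205) + 26790) = 1/((64 - 58015) + 26790) = 1/(-57951 + 26790) = 1/(-31161) = -1/31161 ≈ -3.2091e-5)
C(d(-8, 3))/O = 149/(-1/31161) = 149*(-31161) = -4642989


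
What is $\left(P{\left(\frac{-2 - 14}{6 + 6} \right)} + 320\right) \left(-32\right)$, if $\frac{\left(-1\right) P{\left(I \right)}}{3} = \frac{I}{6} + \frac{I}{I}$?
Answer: $- \frac{30496}{3} \approx -10165.0$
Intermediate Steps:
$P{\left(I \right)} = -3 - \frac{I}{2}$ ($P{\left(I \right)} = - 3 \left(\frac{I}{6} + \frac{I}{I}\right) = - 3 \left(I \frac{1}{6} + 1\right) = - 3 \left(\frac{I}{6} + 1\right) = - 3 \left(1 + \frac{I}{6}\right) = -3 - \frac{I}{2}$)
$\left(P{\left(\frac{-2 - 14}{6 + 6} \right)} + 320\right) \left(-32\right) = \left(\left(-3 - \frac{\left(-2 - 14\right) \frac{1}{6 + 6}}{2}\right) + 320\right) \left(-32\right) = \left(\left(-3 - \frac{\left(-16\right) \frac{1}{12}}{2}\right) + 320\right) \left(-32\right) = \left(\left(-3 - - \frac{2}{3}\right) + 320\right) \left(-32\right) = \left(\left(-3 + \frac{2}{3}\right) + 320\right) \left(-32\right) = \left(- \frac{7}{3} + 320\right) \left(-32\right) = \frac{953}{3} \left(-32\right) = - \frac{30496}{3}$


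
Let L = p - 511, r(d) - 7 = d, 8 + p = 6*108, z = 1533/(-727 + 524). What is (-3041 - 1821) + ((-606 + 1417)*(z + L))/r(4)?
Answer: 1305364/319 ≈ 4092.1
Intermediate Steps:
z = -219/29 (z = 1533/(-203) = 1533*(-1/203) = -219/29 ≈ -7.5517)
p = 640 (p = -8 + 6*108 = -8 + 648 = 640)
r(d) = 7 + d
L = 129 (L = 640 - 511 = 129)
(-3041 - 1821) + ((-606 + 1417)*(z + L))/r(4) = (-3041 - 1821) + ((-606 + 1417)*(-219/29 + 129))/(7 + 4) = -4862 + (811*(3522/29))/11 = -4862 + (2856342/29)*(1/11) = -4862 + 2856342/319 = 1305364/319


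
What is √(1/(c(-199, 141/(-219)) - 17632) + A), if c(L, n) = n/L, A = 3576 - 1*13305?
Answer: 4*I*√39893587366054679915/256140017 ≈ 98.636*I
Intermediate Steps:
A = -9729 (A = 3576 - 13305 = -9729)
√(1/(c(-199, 141/(-219)) - 17632) + A) = √(1/((141/(-219))/(-199) - 17632) - 9729) = √(1/((141*(-1/219))*(-1/199) - 17632) - 9729) = √(1/(-47/73*(-1/199) - 17632) - 9729) = √(1/(47/14527 - 17632) - 9729) = √(1/(-256140017/14527) - 9729) = √(-14527/256140017 - 9729) = √(-2491986239920/256140017) = 4*I*√39893587366054679915/256140017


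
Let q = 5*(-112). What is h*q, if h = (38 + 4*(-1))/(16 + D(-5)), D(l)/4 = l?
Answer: 4760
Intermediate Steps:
D(l) = 4*l
q = -560
h = -17/2 (h = (38 + 4*(-1))/(16 + 4*(-5)) = (38 - 4)/(16 - 20) = 34/(-4) = 34*(-¼) = -17/2 ≈ -8.5000)
h*q = -17/2*(-560) = 4760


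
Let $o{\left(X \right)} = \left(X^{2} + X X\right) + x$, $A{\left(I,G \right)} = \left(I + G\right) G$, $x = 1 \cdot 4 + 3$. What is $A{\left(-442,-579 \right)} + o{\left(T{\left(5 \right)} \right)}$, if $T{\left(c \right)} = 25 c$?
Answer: $622416$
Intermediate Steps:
$x = 7$ ($x = 4 + 3 = 7$)
$A{\left(I,G \right)} = G \left(G + I\right)$ ($A{\left(I,G \right)} = \left(G + I\right) G = G \left(G + I\right)$)
$o{\left(X \right)} = 7 + 2 X^{2}$ ($o{\left(X \right)} = \left(X^{2} + X X\right) + 7 = \left(X^{2} + X^{2}\right) + 7 = 2 X^{2} + 7 = 7 + 2 X^{2}$)
$A{\left(-442,-579 \right)} + o{\left(T{\left(5 \right)} \right)} = - 579 \left(-579 - 442\right) + \left(7 + 2 \left(25 \cdot 5\right)^{2}\right) = \left(-579\right) \left(-1021\right) + \left(7 + 2 \cdot 125^{2}\right) = 591159 + \left(7 + 2 \cdot 15625\right) = 591159 + \left(7 + 31250\right) = 591159 + 31257 = 622416$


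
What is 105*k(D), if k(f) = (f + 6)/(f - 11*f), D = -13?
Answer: -147/26 ≈ -5.6538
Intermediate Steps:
k(f) = -(6 + f)/(10*f) (k(f) = (6 + f)/((-10*f)) = (6 + f)*(-1/(10*f)) = -(6 + f)/(10*f))
105*k(D) = 105*((⅒)*(-6 - 1*(-13))/(-13)) = 105*((⅒)*(-1/13)*(-6 + 13)) = 105*((⅒)*(-1/13)*7) = 105*(-7/130) = -147/26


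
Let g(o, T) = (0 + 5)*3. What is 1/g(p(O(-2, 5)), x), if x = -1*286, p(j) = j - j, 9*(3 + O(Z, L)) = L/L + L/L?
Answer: 1/15 ≈ 0.066667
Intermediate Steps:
O(Z, L) = -25/9 (O(Z, L) = -3 + (L/L + L/L)/9 = -3 + (1 + 1)/9 = -3 + (⅑)*2 = -3 + 2/9 = -25/9)
p(j) = 0
x = -286
g(o, T) = 15 (g(o, T) = 5*3 = 15)
1/g(p(O(-2, 5)), x) = 1/15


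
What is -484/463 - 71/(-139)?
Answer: -34403/64357 ≈ -0.53456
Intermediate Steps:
-484/463 - 71/(-139) = -484*1/463 - 71*(-1/139) = -484/463 + 71/139 = -34403/64357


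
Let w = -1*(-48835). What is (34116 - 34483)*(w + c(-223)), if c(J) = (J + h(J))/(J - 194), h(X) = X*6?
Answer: -7474232452/417 ≈ -1.7924e+7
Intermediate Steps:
h(X) = 6*X
w = 48835
c(J) = 7*J/(-194 + J) (c(J) = (J + 6*J)/(J - 194) = (7*J)/(-194 + J) = 7*J/(-194 + J))
(34116 - 34483)*(w + c(-223)) = (34116 - 34483)*(48835 + 7*(-223)/(-194 - 223)) = -367*(48835 + 7*(-223)/(-417)) = -367*(48835 + 7*(-223)*(-1/417)) = -367*(48835 + 1561/417) = -367*20365756/417 = -7474232452/417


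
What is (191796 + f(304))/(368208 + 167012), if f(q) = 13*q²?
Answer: 348301/133805 ≈ 2.6031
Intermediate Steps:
(191796 + f(304))/(368208 + 167012) = (191796 + 13*304²)/(368208 + 167012) = (191796 + 13*92416)/535220 = (191796 + 1201408)*(1/535220) = 1393204*(1/535220) = 348301/133805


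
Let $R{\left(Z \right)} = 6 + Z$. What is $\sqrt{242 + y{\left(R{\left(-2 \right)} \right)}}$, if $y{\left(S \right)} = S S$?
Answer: $\sqrt{258} \approx 16.062$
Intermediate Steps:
$y{\left(S \right)} = S^{2}$
$\sqrt{242 + y{\left(R{\left(-2 \right)} \right)}} = \sqrt{242 + \left(6 - 2\right)^{2}} = \sqrt{242 + 4^{2}} = \sqrt{242 + 16} = \sqrt{258}$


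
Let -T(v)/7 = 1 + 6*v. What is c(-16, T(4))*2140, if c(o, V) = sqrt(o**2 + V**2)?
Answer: 2140*sqrt(30881) ≈ 3.7606e+5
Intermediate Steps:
T(v) = -7 - 42*v (T(v) = -7*(1 + 6*v) = -7 - 42*v)
c(o, V) = sqrt(V**2 + o**2)
c(-16, T(4))*2140 = sqrt((-7 - 42*4)**2 + (-16)**2)*2140 = sqrt((-7 - 168)**2 + 256)*2140 = sqrt((-175)**2 + 256)*2140 = sqrt(30625 + 256)*2140 = sqrt(30881)*2140 = 2140*sqrt(30881)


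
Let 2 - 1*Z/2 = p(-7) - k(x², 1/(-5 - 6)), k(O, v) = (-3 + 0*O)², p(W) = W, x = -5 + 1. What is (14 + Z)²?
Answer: 2500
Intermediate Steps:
x = -4
k(O, v) = 9 (k(O, v) = (-3 + 0)² = (-3)² = 9)
Z = 36 (Z = 4 - 2*(-7 - 1*9) = 4 - 2*(-7 - 9) = 4 - 2*(-16) = 4 + 32 = 36)
(14 + Z)² = (14 + 36)² = 50² = 2500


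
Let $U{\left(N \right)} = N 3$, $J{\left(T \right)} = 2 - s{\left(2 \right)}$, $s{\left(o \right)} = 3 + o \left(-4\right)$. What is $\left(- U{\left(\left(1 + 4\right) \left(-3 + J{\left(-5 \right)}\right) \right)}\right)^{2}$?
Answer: $3600$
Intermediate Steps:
$s{\left(o \right)} = 3 - 4 o$
$J{\left(T \right)} = 7$ ($J{\left(T \right)} = 2 - \left(3 - 8\right) = 2 - -5 = 2 + 5 = 7$)
$U{\left(N \right)} = 3 N$
$\left(- U{\left(\left(1 + 4\right) \left(-3 + J{\left(-5 \right)}\right) \right)}\right)^{2} = \left(- 3 \left(1 + 4\right) \left(-3 + 7\right)\right)^{2} = \left(- 3 \cdot 5 \cdot 4\right)^{2} = \left(- 3 \cdot 20\right)^{2} = \left(\left(-1\right) 60\right)^{2} = \left(-60\right)^{2} = 3600$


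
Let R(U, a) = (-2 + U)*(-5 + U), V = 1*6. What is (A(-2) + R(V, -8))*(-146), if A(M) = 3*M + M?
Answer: 584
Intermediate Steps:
V = 6
R(U, a) = (-5 + U)*(-2 + U)
A(M) = 4*M
(A(-2) + R(V, -8))*(-146) = (4*(-2) + (10 + 6² - 7*6))*(-146) = (-8 + (10 + 36 - 42))*(-146) = (-8 + 4)*(-146) = -4*(-146) = 584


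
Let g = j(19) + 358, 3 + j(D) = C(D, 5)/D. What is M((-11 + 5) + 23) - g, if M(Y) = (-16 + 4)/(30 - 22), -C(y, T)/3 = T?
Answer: -13517/38 ≈ -355.71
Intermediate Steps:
C(y, T) = -3*T
M(Y) = -3/2 (M(Y) = -12/8 = -12*⅛ = -3/2)
j(D) = -3 - 15/D (j(D) = -3 + (-3*5)/D = -3 - 15/D)
g = 6730/19 (g = (-3 - 15/19) + 358 = -72/19 + 358 = 6730/19 ≈ 354.21)
M((-11 + 5) + 23) - g = -3/2 - 1*6730/19 = -3/2 - 6730/19 = -13517/38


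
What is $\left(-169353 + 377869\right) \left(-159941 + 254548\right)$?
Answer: $19727073212$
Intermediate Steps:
$\left(-169353 + 377869\right) \left(-159941 + 254548\right) = 208516 \cdot 94607 = 19727073212$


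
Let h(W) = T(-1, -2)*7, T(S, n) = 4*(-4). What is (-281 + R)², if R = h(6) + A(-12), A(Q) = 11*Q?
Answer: 275625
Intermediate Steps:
T(S, n) = -16
h(W) = -112 (h(W) = -16*7 = -112)
R = -244 (R = -112 + 11*(-12) = -112 - 132 = -244)
(-281 + R)² = (-281 - 244)² = (-525)² = 275625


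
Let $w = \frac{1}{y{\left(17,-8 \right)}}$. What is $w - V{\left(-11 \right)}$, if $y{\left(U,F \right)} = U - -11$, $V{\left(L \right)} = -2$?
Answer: $\frac{57}{28} \approx 2.0357$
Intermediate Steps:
$y{\left(U,F \right)} = 11 + U$ ($y{\left(U,F \right)} = U + 11 = 11 + U$)
$w = \frac{1}{28}$ ($w = \frac{1}{11 + 17} = \frac{1}{28} \approx 0.035714$)
$w - V{\left(-11 \right)} = \frac{1}{28} - -2 = \frac{1}{28} + 2 = \frac{57}{28}$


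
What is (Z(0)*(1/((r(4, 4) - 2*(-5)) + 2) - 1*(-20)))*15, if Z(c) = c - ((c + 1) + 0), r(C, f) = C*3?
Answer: -2405/8 ≈ -300.63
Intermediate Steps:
r(C, f) = 3*C
Z(c) = -1 (Z(c) = c - ((1 + c) + 0) = c - (1 + c) = c + (-1 - c) = -1)
(Z(0)*(1/((r(4, 4) - 2*(-5)) + 2) - 1*(-20)))*15 = -(1/((3*4 - 2*(-5)) + 2) - 1*(-20))*15 = -(1/((12 + 10) + 2) + 20)*15 = -(1/(22 + 2) + 20)*15 = -(1/24 + 20)*15 = -1*481/24*15 = -481/24*15 = -2405/8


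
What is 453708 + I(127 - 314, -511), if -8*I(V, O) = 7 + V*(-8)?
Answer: 3628161/8 ≈ 4.5352e+5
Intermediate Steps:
I(V, O) = -7/8 + V (I(V, O) = -(7 + V*(-8))/8 = -(7 - 8*V)/8 = -7/8 + V)
453708 + I(127 - 314, -511) = 453708 + (-7/8 + (127 - 314)) = 453708 + (-7/8 - 187) = 453708 - 1503/8 = 3628161/8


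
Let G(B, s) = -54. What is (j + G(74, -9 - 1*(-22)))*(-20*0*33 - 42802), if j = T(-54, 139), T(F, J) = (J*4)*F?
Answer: 1287398556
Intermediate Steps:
T(F, J) = 4*F*J (T(F, J) = (4*J)*F = 4*F*J)
j = -30024 (j = 4*(-54)*139 = -30024)
(j + G(74, -9 - 1*(-22)))*(-20*0*33 - 42802) = (-30024 - 54)*(-20*0*33 - 42802) = -30078*(0*33 - 42802) = -30078*(0 - 42802) = -30078*(-42802) = 1287398556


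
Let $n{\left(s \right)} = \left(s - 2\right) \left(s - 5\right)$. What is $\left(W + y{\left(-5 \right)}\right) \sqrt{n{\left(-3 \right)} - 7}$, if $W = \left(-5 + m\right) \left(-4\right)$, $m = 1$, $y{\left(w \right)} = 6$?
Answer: $22 \sqrt{33} \approx 126.38$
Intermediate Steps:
$n{\left(s \right)} = \left(-5 + s\right) \left(-2 + s\right)$ ($n{\left(s \right)} = \left(-2 + s\right) \left(-5 + s\right) = \left(-5 + s\right) \left(-2 + s\right)$)
$W = 16$ ($W = \left(-5 + 1\right) \left(-4\right) = \left(-4\right) \left(-4\right) = 16$)
$\left(W + y{\left(-5 \right)}\right) \sqrt{n{\left(-3 \right)} - 7} = \left(16 + 6\right) \sqrt{\left(10 + \left(-3\right)^{2} - -21\right) - 7} = 22 \sqrt{\left(10 + 9 + 21\right) - 7} = 22 \sqrt{40 - 7} = 22 \sqrt{33}$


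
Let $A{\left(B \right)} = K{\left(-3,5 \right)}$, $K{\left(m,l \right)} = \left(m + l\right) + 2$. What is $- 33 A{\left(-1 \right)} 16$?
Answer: $-2112$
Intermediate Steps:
$K{\left(m,l \right)} = 2 + l + m$ ($K{\left(m,l \right)} = \left(l + m\right) + 2 = 2 + l + m$)
$A{\left(B \right)} = 4$ ($A{\left(B \right)} = 2 + 5 - 3 = 4$)
$- 33 A{\left(-1 \right)} 16 = \left(-33\right) 4 \cdot 16 = \left(-132\right) 16 = -2112$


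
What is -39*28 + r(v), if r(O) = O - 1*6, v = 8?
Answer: -1090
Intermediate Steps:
r(O) = -6 + O (r(O) = O - 6 = -6 + O)
-39*28 + r(v) = -39*28 + (-6 + 8) = -1092 + 2 = -1090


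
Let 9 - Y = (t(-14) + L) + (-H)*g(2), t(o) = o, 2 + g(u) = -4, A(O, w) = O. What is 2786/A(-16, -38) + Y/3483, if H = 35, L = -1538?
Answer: -4841011/27864 ≈ -173.74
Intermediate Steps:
g(u) = -6 (g(u) = -2 - 4 = -6)
Y = 1351 (Y = 9 - ((-14 - 1538) - 1*35*(-6)) = 9 - (-1552 - 35*(-6)) = 9 - (-1552 + 210) = 9 - 1*(-1342) = 9 + 1342 = 1351)
2786/A(-16, -38) + Y/3483 = 2786/(-16) + 1351/3483 = 2786*(-1/16) + 1351*(1/3483) = -1393/8 + 1351/3483 = -4841011/27864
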